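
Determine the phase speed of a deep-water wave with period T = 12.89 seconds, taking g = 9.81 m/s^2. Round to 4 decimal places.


We use the deep-water celerity formula:
C = g * T / (2 * pi)
C = 9.81 * 12.89 / (2 * 3.14159...)
C = 126.450900 / 6.283185
C = 20.1253 m/s

20.1253


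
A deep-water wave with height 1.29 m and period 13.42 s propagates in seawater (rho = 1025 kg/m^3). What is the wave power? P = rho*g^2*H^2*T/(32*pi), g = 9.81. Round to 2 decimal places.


P = rho * g^2 * H^2 * T / (32 * pi)
P = 1025 * 9.81^2 * 1.29^2 * 13.42 / (32 * pi)
P = 1025 * 96.2361 * 1.6641 * 13.42 / 100.53096
P = 21912.60 W/m

21912.60


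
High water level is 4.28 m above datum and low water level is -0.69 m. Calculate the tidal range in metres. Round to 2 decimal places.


Tidal range = High water - Low water
Tidal range = 4.28 - (-0.69)
Tidal range = 4.97 m

4.97


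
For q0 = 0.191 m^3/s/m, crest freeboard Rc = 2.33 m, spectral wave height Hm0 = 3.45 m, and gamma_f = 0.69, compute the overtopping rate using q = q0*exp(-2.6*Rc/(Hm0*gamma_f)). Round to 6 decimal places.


q = q0 * exp(-2.6 * Rc / (Hm0 * gamma_f))
Exponent = -2.6 * 2.33 / (3.45 * 0.69)
= -2.6 * 2.33 / 2.3805
= -2.544844
exp(-2.544844) = 0.078485
q = 0.191 * 0.078485
q = 0.014991 m^3/s/m

0.014991


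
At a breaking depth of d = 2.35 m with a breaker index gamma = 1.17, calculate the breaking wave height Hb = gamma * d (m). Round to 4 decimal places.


Hb = gamma * d
Hb = 1.17 * 2.35
Hb = 2.7495 m

2.7495


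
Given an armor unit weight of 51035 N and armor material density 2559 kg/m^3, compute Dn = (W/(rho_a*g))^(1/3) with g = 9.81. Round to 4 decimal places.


V = W / (rho_a * g)
V = 51035 / (2559 * 9.81)
V = 51035 / 25103.79
V = 2.032960 m^3
Dn = V^(1/3) = 2.032960^(1/3)
Dn = 1.2668 m

1.2668


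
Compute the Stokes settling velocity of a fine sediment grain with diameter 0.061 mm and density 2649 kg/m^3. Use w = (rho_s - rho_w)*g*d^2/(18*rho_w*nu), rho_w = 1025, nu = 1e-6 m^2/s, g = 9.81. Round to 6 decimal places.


w = (rho_s - rho_w) * g * d^2 / (18 * rho_w * nu)
d = 0.061 mm = 0.000061 m
rho_s - rho_w = 2649 - 1025 = 1624
Numerator = 1624 * 9.81 * (0.000061)^2 = 0.000059280888
Denominator = 18 * 1025 * 1e-6 = 0.018450
w = 0.003213 m/s

0.003213


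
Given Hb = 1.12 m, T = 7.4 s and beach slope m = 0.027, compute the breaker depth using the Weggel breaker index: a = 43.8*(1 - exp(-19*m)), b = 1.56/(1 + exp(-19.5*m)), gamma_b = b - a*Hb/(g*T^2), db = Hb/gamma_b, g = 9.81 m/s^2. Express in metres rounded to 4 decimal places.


a = 43.8 * (1 - exp(-19 * m))
exp(-19 * 0.027) = exp(-0.5130) = 0.598697
a = 43.8 * (1 - 0.598697) = 17.577081
b = 1.56 / (1 + exp(-19.5 * m))
exp(-19.5 * 0.027) = exp(-0.5265) = 0.590669
b = 1.56 / (1 + 0.590669) = 0.980720
Hb / (g * T^2) = 1.12 / (9.81 * 7.4^2) = 1.12 / 537.1956 = 0.00208490
gamma_b = b - a * Hb/(g*T^2) = 0.980720 - 17.577081 * 0.00208490 = 0.944073
db = Hb / gamma_b = 1.12 / 0.944073
db = 1.1863 m

1.1863


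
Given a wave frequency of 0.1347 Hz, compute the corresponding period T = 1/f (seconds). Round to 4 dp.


T = 1 / f
T = 1 / 0.1347
T = 7.4239 s

7.4239


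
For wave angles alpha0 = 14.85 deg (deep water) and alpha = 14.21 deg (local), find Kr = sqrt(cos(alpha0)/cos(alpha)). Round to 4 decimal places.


Kr = sqrt(cos(alpha0) / cos(alpha))
cos(14.85) = 0.966600
cos(14.21) = 0.969403
Kr = sqrt(0.966600 / 0.969403)
Kr = sqrt(0.997109)
Kr = 0.9986

0.9986


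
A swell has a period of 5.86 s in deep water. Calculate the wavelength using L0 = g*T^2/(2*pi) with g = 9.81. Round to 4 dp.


L0 = g * T^2 / (2 * pi)
L0 = 9.81 * 5.86^2 / (2 * pi)
L0 = 9.81 * 34.3396 / 6.28319
L0 = 336.8715 / 6.28319
L0 = 53.6148 m

53.6148


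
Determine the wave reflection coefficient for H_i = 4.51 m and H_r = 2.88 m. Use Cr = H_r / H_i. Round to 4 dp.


Cr = H_r / H_i
Cr = 2.88 / 4.51
Cr = 0.6386

0.6386


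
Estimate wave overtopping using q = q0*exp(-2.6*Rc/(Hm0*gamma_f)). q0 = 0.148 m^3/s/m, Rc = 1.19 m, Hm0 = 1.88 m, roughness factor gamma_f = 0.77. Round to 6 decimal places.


q = q0 * exp(-2.6 * Rc / (Hm0 * gamma_f))
Exponent = -2.6 * 1.19 / (1.88 * 0.77)
= -2.6 * 1.19 / 1.4476
= -2.137331
exp(-2.137331) = 0.117969
q = 0.148 * 0.117969
q = 0.017459 m^3/s/m

0.017459


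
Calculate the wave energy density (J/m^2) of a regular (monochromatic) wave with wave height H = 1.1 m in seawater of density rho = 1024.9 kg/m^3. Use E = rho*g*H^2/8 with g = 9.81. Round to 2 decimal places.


E = (1/8) * rho * g * H^2
E = (1/8) * 1024.9 * 9.81 * 1.1^2
E = 0.125 * 1024.9 * 9.81 * 1.2100
E = 1520.71 J/m^2

1520.71


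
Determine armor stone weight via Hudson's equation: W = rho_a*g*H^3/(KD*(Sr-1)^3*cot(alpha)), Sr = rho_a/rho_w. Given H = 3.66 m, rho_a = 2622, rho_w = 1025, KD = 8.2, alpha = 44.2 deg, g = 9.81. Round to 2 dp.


Sr = rho_a / rho_w = 2622 / 1025 = 2.558049
(Sr - 1) = 1.558049
(Sr - 1)^3 = 3.782188
cot(44.2) = 1 / tan(44.2) = 1 / 0.972458 = 1.028323
Numerator = 2622 * 9.81 * 3.66^3 = 1261086.7159
Denominator = 8.2 * 3.782188 * 1.028323 = 31.892339
W = 1261086.7159 / 31.892339
W = 39542.00 N

39542.00


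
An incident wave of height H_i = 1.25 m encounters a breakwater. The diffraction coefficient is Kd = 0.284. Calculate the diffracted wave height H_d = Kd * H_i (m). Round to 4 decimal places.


H_d = Kd * H_i
H_d = 0.284 * 1.25
H_d = 0.3550 m

0.3550


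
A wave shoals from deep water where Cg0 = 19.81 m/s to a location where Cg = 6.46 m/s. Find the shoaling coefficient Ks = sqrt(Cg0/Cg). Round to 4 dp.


Ks = sqrt(Cg0 / Cg)
Ks = sqrt(19.81 / 6.46)
Ks = sqrt(3.0666)
Ks = 1.7512

1.7512


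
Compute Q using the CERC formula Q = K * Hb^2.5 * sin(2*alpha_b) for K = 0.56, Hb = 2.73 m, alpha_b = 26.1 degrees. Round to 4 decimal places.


Q = K * Hb^2.5 * sin(2 * alpha_b)
Hb^2.5 = 2.73^2.5 = 12.314212
sin(2 * 26.1) = sin(52.2) = 0.790155
Q = 0.56 * 12.314212 * 0.790155
Q = 5.4489 m^3/s

5.4489


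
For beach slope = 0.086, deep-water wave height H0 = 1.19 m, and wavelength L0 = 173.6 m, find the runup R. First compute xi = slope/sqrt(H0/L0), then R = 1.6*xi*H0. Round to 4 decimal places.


xi = slope / sqrt(H0/L0)
H0/L0 = 1.19/173.6 = 0.006855
sqrt(0.006855) = 0.082794
xi = 0.086 / 0.082794 = 1.038723
R = 1.6 * xi * H0 = 1.6 * 1.038723 * 1.19
R = 1.9777 m

1.9777


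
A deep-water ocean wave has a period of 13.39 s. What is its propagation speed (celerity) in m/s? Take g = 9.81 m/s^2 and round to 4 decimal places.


We use the deep-water celerity formula:
C = g * T / (2 * pi)
C = 9.81 * 13.39 / (2 * 3.14159...)
C = 131.355900 / 6.283185
C = 20.9059 m/s

20.9059


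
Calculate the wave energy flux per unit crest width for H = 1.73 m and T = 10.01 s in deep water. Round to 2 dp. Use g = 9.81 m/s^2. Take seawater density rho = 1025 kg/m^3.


P = rho * g^2 * H^2 * T / (32 * pi)
P = 1025 * 9.81^2 * 1.73^2 * 10.01 / (32 * pi)
P = 1025 * 96.2361 * 2.9929 * 10.01 / 100.53096
P = 29396.01 W/m

29396.01


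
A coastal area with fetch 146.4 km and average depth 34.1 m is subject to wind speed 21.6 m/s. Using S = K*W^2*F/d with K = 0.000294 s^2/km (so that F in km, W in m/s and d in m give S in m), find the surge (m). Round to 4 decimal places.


S = K * W^2 * F / d
W^2 = 21.6^2 = 466.56
S = 0.000294 * 466.56 * 146.4 / 34.1
Numerator = 0.000294 * 466.56 * 146.4 = 20.081489
S = 20.081489 / 34.1 = 0.5889 m

0.5889


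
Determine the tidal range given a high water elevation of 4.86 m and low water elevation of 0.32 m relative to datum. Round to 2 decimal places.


Tidal range = High water - Low water
Tidal range = 4.86 - (0.32)
Tidal range = 4.54 m

4.54


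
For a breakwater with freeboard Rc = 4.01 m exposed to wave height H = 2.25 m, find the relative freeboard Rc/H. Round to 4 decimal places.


Relative freeboard = Rc / H
= 4.01 / 2.25
= 1.7822

1.7822


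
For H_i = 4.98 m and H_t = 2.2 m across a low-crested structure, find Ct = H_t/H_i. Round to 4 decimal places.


Ct = H_t / H_i
Ct = 2.2 / 4.98
Ct = 0.4418

0.4418


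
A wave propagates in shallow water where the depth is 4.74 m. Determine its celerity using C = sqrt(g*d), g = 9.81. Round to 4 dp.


Using the shallow-water approximation:
C = sqrt(g * d) = sqrt(9.81 * 4.74)
C = sqrt(46.4994)
C = 6.8190 m/s

6.8190


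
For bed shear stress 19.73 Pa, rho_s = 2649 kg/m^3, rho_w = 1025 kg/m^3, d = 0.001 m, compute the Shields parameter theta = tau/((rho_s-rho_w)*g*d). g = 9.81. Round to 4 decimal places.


theta = tau / ((rho_s - rho_w) * g * d)
rho_s - rho_w = 2649 - 1025 = 1624
Denominator = 1624 * 9.81 * 0.001 = 15.931440
theta = 19.73 / 15.931440
theta = 1.2384

1.2384


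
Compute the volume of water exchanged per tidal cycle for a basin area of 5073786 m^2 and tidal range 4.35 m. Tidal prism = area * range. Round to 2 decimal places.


Tidal prism = Area * Tidal range
P = 5073786 * 4.35
P = 22070969.10 m^3

22070969.10


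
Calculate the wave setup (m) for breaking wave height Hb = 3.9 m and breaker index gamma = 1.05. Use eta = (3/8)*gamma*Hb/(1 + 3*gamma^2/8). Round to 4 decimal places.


eta = (3/8) * gamma * Hb / (1 + 3*gamma^2/8)
Numerator = (3/8) * 1.05 * 3.9 = 1.535625
Denominator = 1 + 3*1.05^2/8 = 1 + 0.413438 = 1.413438
eta = 1.535625 / 1.413438
eta = 1.0864 m

1.0864


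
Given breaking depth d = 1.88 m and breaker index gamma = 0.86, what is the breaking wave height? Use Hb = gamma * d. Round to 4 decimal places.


Hb = gamma * d
Hb = 0.86 * 1.88
Hb = 1.6168 m

1.6168


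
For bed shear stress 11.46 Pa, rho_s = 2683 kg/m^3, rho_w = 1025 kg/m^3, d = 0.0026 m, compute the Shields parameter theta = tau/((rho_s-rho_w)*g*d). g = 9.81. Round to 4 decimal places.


theta = tau / ((rho_s - rho_w) * g * d)
rho_s - rho_w = 2683 - 1025 = 1658
Denominator = 1658 * 9.81 * 0.0026 = 42.288948
theta = 11.46 / 42.288948
theta = 0.2710

0.2710


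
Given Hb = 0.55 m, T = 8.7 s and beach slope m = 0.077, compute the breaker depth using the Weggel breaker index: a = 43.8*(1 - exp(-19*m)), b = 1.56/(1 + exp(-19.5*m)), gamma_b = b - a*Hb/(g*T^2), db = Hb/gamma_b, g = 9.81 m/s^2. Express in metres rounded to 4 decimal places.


a = 43.8 * (1 - exp(-19 * m))
exp(-19 * 0.077) = exp(-1.4630) = 0.231541
a = 43.8 * (1 - 0.231541) = 33.658521
b = 1.56 / (1 + exp(-19.5 * m))
exp(-19.5 * 0.077) = exp(-1.5015) = 0.222796
b = 1.56 / (1 + 0.222796) = 1.275765
Hb / (g * T^2) = 0.55 / (9.81 * 8.7^2) = 0.55 / 742.5189 = 0.00074072
gamma_b = b - a * Hb/(g*T^2) = 1.275765 - 33.658521 * 0.00074072 = 1.250833
db = Hb / gamma_b = 0.55 / 1.250833
db = 0.4397 m

0.4397


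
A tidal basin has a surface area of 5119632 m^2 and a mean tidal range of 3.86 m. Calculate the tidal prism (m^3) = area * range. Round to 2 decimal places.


Tidal prism = Area * Tidal range
P = 5119632 * 3.86
P = 19761779.52 m^3

19761779.52


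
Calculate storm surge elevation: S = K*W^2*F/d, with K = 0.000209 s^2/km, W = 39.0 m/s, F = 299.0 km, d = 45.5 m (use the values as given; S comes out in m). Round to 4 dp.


S = K * W^2 * F / d
W^2 = 39.0^2 = 1521.00
S = 0.000209 * 1521.00 * 299.0 / 45.5
Numerator = 0.000209 * 1521.00 * 299.0 = 95.048811
S = 95.048811 / 45.5 = 2.0890 m

2.0890


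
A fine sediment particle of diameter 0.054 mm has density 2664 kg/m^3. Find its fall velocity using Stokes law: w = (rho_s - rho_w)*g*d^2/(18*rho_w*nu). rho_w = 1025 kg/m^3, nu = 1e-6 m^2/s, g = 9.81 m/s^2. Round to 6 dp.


w = (rho_s - rho_w) * g * d^2 / (18 * rho_w * nu)
d = 0.054 mm = 0.000054 m
rho_s - rho_w = 2664 - 1025 = 1639
Numerator = 1639 * 9.81 * (0.000054)^2 = 0.000046885168
Denominator = 18 * 1025 * 1e-6 = 0.018450
w = 0.002541 m/s

0.002541


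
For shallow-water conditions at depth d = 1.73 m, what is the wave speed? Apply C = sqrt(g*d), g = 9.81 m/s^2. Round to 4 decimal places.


Using the shallow-water approximation:
C = sqrt(g * d) = sqrt(9.81 * 1.73)
C = sqrt(16.9713)
C = 4.1196 m/s

4.1196


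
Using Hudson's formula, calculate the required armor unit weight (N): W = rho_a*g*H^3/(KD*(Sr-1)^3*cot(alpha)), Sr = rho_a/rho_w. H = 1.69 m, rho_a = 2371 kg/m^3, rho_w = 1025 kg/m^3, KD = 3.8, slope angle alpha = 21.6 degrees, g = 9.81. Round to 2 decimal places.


Sr = rho_a / rho_w = 2371 / 1025 = 2.313171
(Sr - 1) = 1.313171
(Sr - 1)^3 = 2.264454
cot(21.6) = 1 / tan(21.6) = 1 / 0.395928 = 2.525712
Numerator = 2371 * 9.81 * 1.69^3 = 112269.2122
Denominator = 3.8 * 2.264454 * 2.525712 = 21.733564
W = 112269.2122 / 21.733564
W = 5165.71 N

5165.71


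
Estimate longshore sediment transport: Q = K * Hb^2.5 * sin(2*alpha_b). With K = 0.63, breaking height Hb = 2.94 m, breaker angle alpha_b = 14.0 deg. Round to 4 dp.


Q = K * Hb^2.5 * sin(2 * alpha_b)
Hb^2.5 = 2.94^2.5 = 14.820687
sin(2 * 14.0) = sin(28.0) = 0.469472
Q = 0.63 * 14.820687 * 0.469472
Q = 4.3835 m^3/s

4.3835


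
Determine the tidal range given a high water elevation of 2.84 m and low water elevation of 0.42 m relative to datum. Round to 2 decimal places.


Tidal range = High water - Low water
Tidal range = 2.84 - (0.42)
Tidal range = 2.42 m

2.42


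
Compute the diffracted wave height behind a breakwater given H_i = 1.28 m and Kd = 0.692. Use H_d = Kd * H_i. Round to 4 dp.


H_d = Kd * H_i
H_d = 0.692 * 1.28
H_d = 0.8858 m

0.8858


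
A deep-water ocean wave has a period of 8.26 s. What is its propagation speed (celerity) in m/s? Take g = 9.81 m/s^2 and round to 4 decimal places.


We use the deep-water celerity formula:
C = g * T / (2 * pi)
C = 9.81 * 8.26 / (2 * 3.14159...)
C = 81.030600 / 6.283185
C = 12.8964 m/s

12.8964


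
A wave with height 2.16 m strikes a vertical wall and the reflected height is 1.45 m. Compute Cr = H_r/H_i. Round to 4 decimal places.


Cr = H_r / H_i
Cr = 1.45 / 2.16
Cr = 0.6713

0.6713


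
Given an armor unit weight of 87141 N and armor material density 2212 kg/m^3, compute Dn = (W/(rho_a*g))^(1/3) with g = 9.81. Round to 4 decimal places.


V = W / (rho_a * g)
V = 87141 / (2212 * 9.81)
V = 87141 / 21699.72
V = 4.015766 m^3
Dn = V^(1/3) = 4.015766^(1/3)
Dn = 1.5895 m

1.5895


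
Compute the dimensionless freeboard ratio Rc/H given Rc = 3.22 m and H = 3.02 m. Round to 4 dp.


Relative freeboard = Rc / H
= 3.22 / 3.02
= 1.0662

1.0662


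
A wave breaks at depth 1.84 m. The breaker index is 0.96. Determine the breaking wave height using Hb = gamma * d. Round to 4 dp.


Hb = gamma * d
Hb = 0.96 * 1.84
Hb = 1.7664 m

1.7664


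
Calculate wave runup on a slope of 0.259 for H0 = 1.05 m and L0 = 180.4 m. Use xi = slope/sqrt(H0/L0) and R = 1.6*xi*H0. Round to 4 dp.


xi = slope / sqrt(H0/L0)
H0/L0 = 1.05/180.4 = 0.005820
sqrt(0.005820) = 0.076292
xi = 0.259 / 0.076292 = 3.394872
R = 1.6 * xi * H0 = 1.6 * 3.394872 * 1.05
R = 5.7034 m

5.7034


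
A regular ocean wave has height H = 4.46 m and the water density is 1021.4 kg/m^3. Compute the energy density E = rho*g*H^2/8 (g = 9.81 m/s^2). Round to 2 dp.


E = (1/8) * rho * g * H^2
E = (1/8) * 1021.4 * 9.81 * 4.46^2
E = 0.125 * 1021.4 * 9.81 * 19.8916
E = 24914.06 J/m^2

24914.06


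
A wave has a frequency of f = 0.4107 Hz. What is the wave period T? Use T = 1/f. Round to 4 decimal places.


T = 1 / f
T = 1 / 0.4107
T = 2.4349 s

2.4349


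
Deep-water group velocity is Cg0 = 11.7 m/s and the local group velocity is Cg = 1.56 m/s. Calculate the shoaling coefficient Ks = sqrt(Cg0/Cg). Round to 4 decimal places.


Ks = sqrt(Cg0 / Cg)
Ks = sqrt(11.7 / 1.56)
Ks = sqrt(7.5000)
Ks = 2.7386

2.7386


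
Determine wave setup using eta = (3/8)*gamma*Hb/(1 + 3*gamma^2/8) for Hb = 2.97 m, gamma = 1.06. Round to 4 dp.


eta = (3/8) * gamma * Hb / (1 + 3*gamma^2/8)
Numerator = (3/8) * 1.06 * 2.97 = 1.180575
Denominator = 1 + 3*1.06^2/8 = 1 + 0.421350 = 1.421350
eta = 1.180575 / 1.421350
eta = 0.8306 m

0.8306


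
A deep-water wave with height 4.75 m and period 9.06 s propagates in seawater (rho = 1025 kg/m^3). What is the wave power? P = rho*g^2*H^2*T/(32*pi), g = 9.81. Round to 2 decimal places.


P = rho * g^2 * H^2 * T / (32 * pi)
P = 1025 * 9.81^2 * 4.75^2 * 9.06 / (32 * pi)
P = 1025 * 96.2361 * 22.5625 * 9.06 / 100.53096
P = 200575.30 W/m

200575.30


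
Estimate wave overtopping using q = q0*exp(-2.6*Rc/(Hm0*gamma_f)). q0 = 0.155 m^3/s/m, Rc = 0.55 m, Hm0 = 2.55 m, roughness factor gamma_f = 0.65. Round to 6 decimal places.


q = q0 * exp(-2.6 * Rc / (Hm0 * gamma_f))
Exponent = -2.6 * 0.55 / (2.55 * 0.65)
= -2.6 * 0.55 / 1.6575
= -0.862745
exp(-0.862745) = 0.422002
q = 0.155 * 0.422002
q = 0.065410 m^3/s/m

0.065410


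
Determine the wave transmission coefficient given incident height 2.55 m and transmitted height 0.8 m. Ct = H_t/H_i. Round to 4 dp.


Ct = H_t / H_i
Ct = 0.8 / 2.55
Ct = 0.3137

0.3137


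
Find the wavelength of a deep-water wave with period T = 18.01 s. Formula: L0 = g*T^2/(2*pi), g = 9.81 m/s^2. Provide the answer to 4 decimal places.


L0 = g * T^2 / (2 * pi)
L0 = 9.81 * 18.01^2 / (2 * pi)
L0 = 9.81 * 324.3601 / 6.28319
L0 = 3181.9726 / 6.28319
L0 = 506.4267 m

506.4267


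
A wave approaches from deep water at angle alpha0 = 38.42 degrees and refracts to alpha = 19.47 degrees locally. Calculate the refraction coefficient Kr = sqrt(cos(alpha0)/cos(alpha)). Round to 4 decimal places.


Kr = sqrt(cos(alpha0) / cos(alpha))
cos(38.42) = 0.783477
cos(19.47) = 0.942816
Kr = sqrt(0.783477 / 0.942816)
Kr = sqrt(0.830996)
Kr = 0.9116

0.9116


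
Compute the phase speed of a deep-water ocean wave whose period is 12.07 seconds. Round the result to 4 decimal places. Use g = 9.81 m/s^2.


We use the deep-water celerity formula:
C = g * T / (2 * pi)
C = 9.81 * 12.07 / (2 * 3.14159...)
C = 118.406700 / 6.283185
C = 18.8450 m/s

18.8450


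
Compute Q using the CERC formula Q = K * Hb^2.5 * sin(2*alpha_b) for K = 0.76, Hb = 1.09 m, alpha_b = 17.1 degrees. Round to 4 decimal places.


Q = K * Hb^2.5 * sin(2 * alpha_b)
Hb^2.5 = 1.09^2.5 = 1.240413
sin(2 * 17.1) = sin(34.2) = 0.562083
Q = 0.76 * 1.240413 * 0.562083
Q = 0.5299 m^3/s

0.5299


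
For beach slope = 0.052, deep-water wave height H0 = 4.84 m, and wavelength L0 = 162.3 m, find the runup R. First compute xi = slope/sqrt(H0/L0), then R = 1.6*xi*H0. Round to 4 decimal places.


xi = slope / sqrt(H0/L0)
H0/L0 = 4.84/162.3 = 0.029821
sqrt(0.029821) = 0.172689
xi = 0.052 / 0.172689 = 0.301120
R = 1.6 * xi * H0 = 1.6 * 0.301120 * 4.84
R = 2.3319 m

2.3319


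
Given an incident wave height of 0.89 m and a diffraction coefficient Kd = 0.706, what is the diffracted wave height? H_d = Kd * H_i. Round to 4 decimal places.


H_d = Kd * H_i
H_d = 0.706 * 0.89
H_d = 0.6283 m

0.6283


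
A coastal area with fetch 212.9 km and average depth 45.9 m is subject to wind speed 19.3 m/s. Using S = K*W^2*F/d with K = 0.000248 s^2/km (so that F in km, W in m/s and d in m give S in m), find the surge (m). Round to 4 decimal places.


S = K * W^2 * F / d
W^2 = 19.3^2 = 372.49
S = 0.000248 * 372.49 * 212.9 / 45.9
Numerator = 0.000248 * 372.49 * 212.9 = 19.667174
S = 19.667174 / 45.9 = 0.4285 m

0.4285


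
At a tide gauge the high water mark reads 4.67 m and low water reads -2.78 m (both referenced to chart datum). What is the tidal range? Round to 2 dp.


Tidal range = High water - Low water
Tidal range = 4.67 - (-2.78)
Tidal range = 7.45 m

7.45


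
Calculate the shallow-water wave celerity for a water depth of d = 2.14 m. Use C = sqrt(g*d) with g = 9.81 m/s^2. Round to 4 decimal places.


Using the shallow-water approximation:
C = sqrt(g * d) = sqrt(9.81 * 2.14)
C = sqrt(20.9934)
C = 4.5819 m/s

4.5819


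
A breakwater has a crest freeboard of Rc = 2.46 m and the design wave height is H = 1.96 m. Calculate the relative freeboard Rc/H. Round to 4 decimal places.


Relative freeboard = Rc / H
= 2.46 / 1.96
= 1.2551

1.2551


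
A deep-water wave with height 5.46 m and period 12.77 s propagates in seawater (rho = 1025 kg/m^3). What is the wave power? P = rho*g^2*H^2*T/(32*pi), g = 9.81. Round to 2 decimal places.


P = rho * g^2 * H^2 * T / (32 * pi)
P = 1025 * 9.81^2 * 5.46^2 * 12.77 / (32 * pi)
P = 1025 * 96.2361 * 29.8116 * 12.77 / 100.53096
P = 373540.94 W/m

373540.94


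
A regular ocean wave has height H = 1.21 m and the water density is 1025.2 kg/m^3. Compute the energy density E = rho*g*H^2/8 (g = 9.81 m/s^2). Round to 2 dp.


E = (1/8) * rho * g * H^2
E = (1/8) * 1025.2 * 9.81 * 1.21^2
E = 0.125 * 1025.2 * 9.81 * 1.4641
E = 1840.60 J/m^2

1840.60


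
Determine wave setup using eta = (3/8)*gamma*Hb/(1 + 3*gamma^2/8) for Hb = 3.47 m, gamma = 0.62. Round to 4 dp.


eta = (3/8) * gamma * Hb / (1 + 3*gamma^2/8)
Numerator = (3/8) * 0.62 * 3.47 = 0.806775
Denominator = 1 + 3*0.62^2/8 = 1 + 0.144150 = 1.144150
eta = 0.806775 / 1.144150
eta = 0.7051 m

0.7051


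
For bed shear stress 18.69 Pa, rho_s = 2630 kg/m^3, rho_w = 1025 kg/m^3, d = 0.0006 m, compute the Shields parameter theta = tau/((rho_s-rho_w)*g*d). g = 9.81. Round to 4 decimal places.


theta = tau / ((rho_s - rho_w) * g * d)
rho_s - rho_w = 2630 - 1025 = 1605
Denominator = 1605 * 9.81 * 0.0006 = 9.447030
theta = 18.69 / 9.447030
theta = 1.9784

1.9784


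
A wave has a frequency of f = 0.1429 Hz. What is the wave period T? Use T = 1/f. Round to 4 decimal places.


T = 1 / f
T = 1 / 0.1429
T = 6.9979 s

6.9979


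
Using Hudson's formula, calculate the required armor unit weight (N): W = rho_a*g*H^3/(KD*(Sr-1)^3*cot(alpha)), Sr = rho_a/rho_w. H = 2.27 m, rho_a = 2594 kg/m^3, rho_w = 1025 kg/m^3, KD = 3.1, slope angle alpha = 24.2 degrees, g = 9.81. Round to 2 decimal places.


Sr = rho_a / rho_w = 2594 / 1025 = 2.530732
(Sr - 1) = 1.530732
(Sr - 1)^3 = 3.586718
cot(24.2) = 1 / tan(24.2) = 1 / 0.449418 = 2.225101
Numerator = 2594 * 9.81 * 2.27^3 = 297657.3087
Denominator = 3.1 * 3.586718 * 2.225101 = 24.740510
W = 297657.3087 / 24.740510
W = 12031.17 N

12031.17


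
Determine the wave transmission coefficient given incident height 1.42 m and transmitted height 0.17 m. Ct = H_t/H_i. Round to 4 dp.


Ct = H_t / H_i
Ct = 0.17 / 1.42
Ct = 0.1197

0.1197


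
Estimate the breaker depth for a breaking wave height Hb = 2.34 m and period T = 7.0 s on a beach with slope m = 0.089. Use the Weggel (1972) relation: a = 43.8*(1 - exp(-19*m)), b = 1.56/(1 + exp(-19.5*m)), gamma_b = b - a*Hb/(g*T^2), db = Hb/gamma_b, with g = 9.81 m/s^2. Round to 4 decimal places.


a = 43.8 * (1 - exp(-19 * m))
exp(-19 * 0.089) = exp(-1.6910) = 0.184335
a = 43.8 * (1 - 0.184335) = 35.726123
b = 1.56 / (1 + exp(-19.5 * m))
exp(-19.5 * 0.089) = exp(-1.7355) = 0.176312
b = 1.56 / (1 + 0.176312) = 1.326179
Hb / (g * T^2) = 2.34 / (9.81 * 7.0^2) = 2.34 / 480.6900 = 0.00486800
gamma_b = b - a * Hb/(g*T^2) = 1.326179 - 35.726123 * 0.00486800 = 1.152264
db = Hb / gamma_b = 2.34 / 1.152264
db = 2.0308 m

2.0308


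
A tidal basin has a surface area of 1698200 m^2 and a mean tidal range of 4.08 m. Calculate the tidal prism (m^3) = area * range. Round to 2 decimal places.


Tidal prism = Area * Tidal range
P = 1698200 * 4.08
P = 6928656.00 m^3

6928656.00


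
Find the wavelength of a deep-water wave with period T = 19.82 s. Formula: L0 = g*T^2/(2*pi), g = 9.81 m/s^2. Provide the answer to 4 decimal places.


L0 = g * T^2 / (2 * pi)
L0 = 9.81 * 19.82^2 / (2 * pi)
L0 = 9.81 * 392.8324 / 6.28319
L0 = 3853.6858 / 6.28319
L0 = 613.3332 m

613.3332


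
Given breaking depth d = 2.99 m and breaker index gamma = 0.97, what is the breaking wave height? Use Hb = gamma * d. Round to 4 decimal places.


Hb = gamma * d
Hb = 0.97 * 2.99
Hb = 2.9003 m

2.9003


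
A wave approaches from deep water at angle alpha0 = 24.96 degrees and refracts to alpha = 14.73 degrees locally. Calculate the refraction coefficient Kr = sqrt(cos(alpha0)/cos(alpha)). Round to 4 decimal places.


Kr = sqrt(cos(alpha0) / cos(alpha))
cos(24.96) = 0.906603
cos(14.73) = 0.967135
Kr = sqrt(0.906603 / 0.967135)
Kr = sqrt(0.937411)
Kr = 0.9682

0.9682


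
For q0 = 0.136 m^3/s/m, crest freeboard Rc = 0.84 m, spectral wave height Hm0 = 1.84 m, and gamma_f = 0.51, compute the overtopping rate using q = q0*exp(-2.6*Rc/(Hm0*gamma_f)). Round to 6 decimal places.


q = q0 * exp(-2.6 * Rc / (Hm0 * gamma_f))
Exponent = -2.6 * 0.84 / (1.84 * 0.51)
= -2.6 * 0.84 / 0.9384
= -2.327366
exp(-2.327366) = 0.097552
q = 0.136 * 0.097552
q = 0.013267 m^3/s/m

0.013267


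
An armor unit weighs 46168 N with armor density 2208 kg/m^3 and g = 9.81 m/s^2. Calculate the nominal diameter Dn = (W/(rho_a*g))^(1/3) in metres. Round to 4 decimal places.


V = W / (rho_a * g)
V = 46168 / (2208 * 9.81)
V = 46168 / 21660.48
V = 2.131439 m^3
Dn = V^(1/3) = 2.131439^(1/3)
Dn = 1.2869 m

1.2869


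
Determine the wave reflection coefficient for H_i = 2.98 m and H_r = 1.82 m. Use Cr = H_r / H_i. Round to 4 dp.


Cr = H_r / H_i
Cr = 1.82 / 2.98
Cr = 0.6107

0.6107


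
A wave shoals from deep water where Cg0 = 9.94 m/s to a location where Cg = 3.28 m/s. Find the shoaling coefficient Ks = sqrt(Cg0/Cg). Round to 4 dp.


Ks = sqrt(Cg0 / Cg)
Ks = sqrt(9.94 / 3.28)
Ks = sqrt(3.0305)
Ks = 1.7408

1.7408


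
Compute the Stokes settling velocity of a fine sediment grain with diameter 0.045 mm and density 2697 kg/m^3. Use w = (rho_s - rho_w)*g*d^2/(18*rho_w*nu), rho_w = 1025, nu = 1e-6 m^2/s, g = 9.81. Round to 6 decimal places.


w = (rho_s - rho_w) * g * d^2 / (18 * rho_w * nu)
d = 0.045 mm = 0.000045 m
rho_s - rho_w = 2697 - 1025 = 1672
Numerator = 1672 * 9.81 * (0.000045)^2 = 0.000033214698
Denominator = 18 * 1025 * 1e-6 = 0.018450
w = 0.001800 m/s

0.001800


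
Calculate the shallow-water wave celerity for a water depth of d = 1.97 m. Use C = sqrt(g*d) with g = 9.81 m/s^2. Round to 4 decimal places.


Using the shallow-water approximation:
C = sqrt(g * d) = sqrt(9.81 * 1.97)
C = sqrt(19.3257)
C = 4.3961 m/s

4.3961


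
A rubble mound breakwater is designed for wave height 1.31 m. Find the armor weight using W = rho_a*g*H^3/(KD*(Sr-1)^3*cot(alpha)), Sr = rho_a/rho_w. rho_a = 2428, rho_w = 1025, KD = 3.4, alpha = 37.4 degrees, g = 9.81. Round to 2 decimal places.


Sr = rho_a / rho_w = 2428 / 1025 = 2.368780
(Sr - 1) = 1.368780
(Sr - 1)^3 = 2.564492
cot(37.4) = 1 / tan(37.4) = 1 / 0.764558 = 1.307946
Numerator = 2428 * 9.81 * 1.31^3 = 53546.5601
Denominator = 3.4 * 2.564492 * 1.307946 = 11.404337
W = 53546.5601 / 11.404337
W = 4695.28 N

4695.28


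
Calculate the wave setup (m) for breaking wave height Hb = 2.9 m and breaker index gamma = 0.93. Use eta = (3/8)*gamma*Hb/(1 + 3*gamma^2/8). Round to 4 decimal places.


eta = (3/8) * gamma * Hb / (1 + 3*gamma^2/8)
Numerator = (3/8) * 0.93 * 2.9 = 1.011375
Denominator = 1 + 3*0.93^2/8 = 1 + 0.324338 = 1.324338
eta = 1.011375 / 1.324338
eta = 0.7637 m

0.7637


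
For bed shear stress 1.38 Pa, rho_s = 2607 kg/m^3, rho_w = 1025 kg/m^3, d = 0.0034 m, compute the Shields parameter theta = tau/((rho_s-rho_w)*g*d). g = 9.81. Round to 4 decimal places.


theta = tau / ((rho_s - rho_w) * g * d)
rho_s - rho_w = 2607 - 1025 = 1582
Denominator = 1582 * 9.81 * 0.0034 = 52.766028
theta = 1.38 / 52.766028
theta = 0.0262

0.0262


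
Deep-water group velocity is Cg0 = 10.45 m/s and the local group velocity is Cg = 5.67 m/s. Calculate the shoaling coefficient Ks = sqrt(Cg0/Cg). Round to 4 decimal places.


Ks = sqrt(Cg0 / Cg)
Ks = sqrt(10.45 / 5.67)
Ks = sqrt(1.8430)
Ks = 1.3576

1.3576


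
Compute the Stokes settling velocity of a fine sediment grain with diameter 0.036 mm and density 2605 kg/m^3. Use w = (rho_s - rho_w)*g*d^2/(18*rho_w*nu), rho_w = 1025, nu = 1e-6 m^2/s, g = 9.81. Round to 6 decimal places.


w = (rho_s - rho_w) * g * d^2 / (18 * rho_w * nu)
d = 0.036 mm = 0.000036 m
rho_s - rho_w = 2605 - 1025 = 1580
Numerator = 1580 * 9.81 * (0.000036)^2 = 0.000020087741
Denominator = 18 * 1025 * 1e-6 = 0.018450
w = 0.001089 m/s

0.001089


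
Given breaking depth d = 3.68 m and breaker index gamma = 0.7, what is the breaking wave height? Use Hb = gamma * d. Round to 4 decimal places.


Hb = gamma * d
Hb = 0.7 * 3.68
Hb = 2.5760 m

2.5760


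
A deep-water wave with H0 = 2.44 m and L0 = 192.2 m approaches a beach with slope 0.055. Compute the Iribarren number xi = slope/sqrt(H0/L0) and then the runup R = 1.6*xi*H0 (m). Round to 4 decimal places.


xi = slope / sqrt(H0/L0)
H0/L0 = 2.44/192.2 = 0.012695
sqrt(0.012695) = 0.112673
xi = 0.055 / 0.112673 = 0.488140
R = 1.6 * xi * H0 = 1.6 * 0.488140 * 2.44
R = 1.9057 m

1.9057


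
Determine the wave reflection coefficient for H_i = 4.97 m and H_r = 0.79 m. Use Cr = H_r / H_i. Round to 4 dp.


Cr = H_r / H_i
Cr = 0.79 / 4.97
Cr = 0.1590

0.1590


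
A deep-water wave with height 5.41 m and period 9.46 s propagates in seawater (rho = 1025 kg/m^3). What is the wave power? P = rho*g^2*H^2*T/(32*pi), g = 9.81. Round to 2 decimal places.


P = rho * g^2 * H^2 * T / (32 * pi)
P = 1025 * 9.81^2 * 5.41^2 * 9.46 / (32 * pi)
P = 1025 * 96.2361 * 29.2681 * 9.46 / 100.53096
P = 271673.76 W/m

271673.76


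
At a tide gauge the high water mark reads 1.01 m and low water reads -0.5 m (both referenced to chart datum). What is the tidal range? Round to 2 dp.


Tidal range = High water - Low water
Tidal range = 1.01 - (-0.5)
Tidal range = 1.51 m

1.51


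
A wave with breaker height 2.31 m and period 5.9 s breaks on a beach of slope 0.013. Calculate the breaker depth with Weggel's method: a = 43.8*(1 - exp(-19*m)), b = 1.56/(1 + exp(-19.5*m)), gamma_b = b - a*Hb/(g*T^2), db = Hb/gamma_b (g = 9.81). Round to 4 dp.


a = 43.8 * (1 - exp(-19 * m))
exp(-19 * 0.013) = exp(-0.2470) = 0.781141
a = 43.8 * (1 - 0.781141) = 9.586038
b = 1.56 / (1 + exp(-19.5 * m))
exp(-19.5 * 0.013) = exp(-0.2535) = 0.776080
b = 1.56 / (1 + 0.776080) = 0.878339
Hb / (g * T^2) = 2.31 / (9.81 * 5.9^2) = 2.31 / 341.4861 = 0.00676455
gamma_b = b - a * Hb/(g*T^2) = 0.878339 - 9.586038 * 0.00676455 = 0.813494
db = Hb / gamma_b = 2.31 / 0.813494
db = 2.8396 m

2.8396


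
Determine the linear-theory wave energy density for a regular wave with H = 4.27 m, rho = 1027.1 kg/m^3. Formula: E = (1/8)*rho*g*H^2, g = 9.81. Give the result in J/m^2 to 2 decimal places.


E = (1/8) * rho * g * H^2
E = (1/8) * 1027.1 * 9.81 * 4.27^2
E = 0.125 * 1027.1 * 9.81 * 18.2329
E = 22964.00 J/m^2

22964.00


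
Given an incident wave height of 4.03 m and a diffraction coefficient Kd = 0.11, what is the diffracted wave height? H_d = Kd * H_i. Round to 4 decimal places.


H_d = Kd * H_i
H_d = 0.11 * 4.03
H_d = 0.4433 m

0.4433


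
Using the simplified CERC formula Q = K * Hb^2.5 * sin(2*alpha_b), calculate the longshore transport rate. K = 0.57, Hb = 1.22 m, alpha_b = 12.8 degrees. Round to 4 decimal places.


Q = K * Hb^2.5 * sin(2 * alpha_b)
Hb^2.5 = 1.22^2.5 = 1.643992
sin(2 * 12.8) = sin(25.6) = 0.432086
Q = 0.57 * 1.643992 * 0.432086
Q = 0.4049 m^3/s

0.4049


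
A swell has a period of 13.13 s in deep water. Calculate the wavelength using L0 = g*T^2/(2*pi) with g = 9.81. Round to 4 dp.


L0 = g * T^2 / (2 * pi)
L0 = 9.81 * 13.13^2 / (2 * pi)
L0 = 9.81 * 172.3969 / 6.28319
L0 = 1691.2136 / 6.28319
L0 = 269.1650 m

269.1650


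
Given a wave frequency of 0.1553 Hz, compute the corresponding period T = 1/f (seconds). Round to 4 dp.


T = 1 / f
T = 1 / 0.1553
T = 6.4392 s

6.4392


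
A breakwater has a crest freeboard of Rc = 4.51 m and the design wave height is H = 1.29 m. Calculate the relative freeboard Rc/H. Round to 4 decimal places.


Relative freeboard = Rc / H
= 4.51 / 1.29
= 3.4961

3.4961


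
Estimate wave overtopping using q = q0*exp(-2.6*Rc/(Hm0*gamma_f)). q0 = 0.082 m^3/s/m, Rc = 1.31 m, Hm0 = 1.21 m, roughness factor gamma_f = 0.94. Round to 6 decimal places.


q = q0 * exp(-2.6 * Rc / (Hm0 * gamma_f))
Exponent = -2.6 * 1.31 / (1.21 * 0.94)
= -2.6 * 1.31 / 1.1374
= -2.994549
exp(-2.994549) = 0.050059
q = 0.082 * 0.050059
q = 0.004105 m^3/s/m

0.004105


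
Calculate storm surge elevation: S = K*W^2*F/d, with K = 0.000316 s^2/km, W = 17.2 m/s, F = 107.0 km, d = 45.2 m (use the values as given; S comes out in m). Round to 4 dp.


S = K * W^2 * F / d
W^2 = 17.2^2 = 295.84
S = 0.000316 * 295.84 * 107.0 / 45.2
Numerator = 0.000316 * 295.84 * 107.0 = 10.002942
S = 10.002942 / 45.2 = 0.2213 m

0.2213


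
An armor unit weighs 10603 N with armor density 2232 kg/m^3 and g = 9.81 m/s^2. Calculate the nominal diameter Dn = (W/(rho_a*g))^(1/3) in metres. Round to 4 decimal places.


V = W / (rho_a * g)
V = 10603 / (2232 * 9.81)
V = 10603 / 21895.92
V = 0.484245 m^3
Dn = V^(1/3) = 0.484245^(1/3)
Dn = 0.7853 m

0.7853


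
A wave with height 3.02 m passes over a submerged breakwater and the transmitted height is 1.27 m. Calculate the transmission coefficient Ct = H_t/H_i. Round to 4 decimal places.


Ct = H_t / H_i
Ct = 1.27 / 3.02
Ct = 0.4205

0.4205


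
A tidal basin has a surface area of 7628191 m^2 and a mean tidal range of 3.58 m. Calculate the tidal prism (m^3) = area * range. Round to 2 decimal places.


Tidal prism = Area * Tidal range
P = 7628191 * 3.58
P = 27308923.78 m^3

27308923.78


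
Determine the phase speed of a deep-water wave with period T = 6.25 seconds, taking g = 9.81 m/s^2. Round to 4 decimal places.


We use the deep-water celerity formula:
C = g * T / (2 * pi)
C = 9.81 * 6.25 / (2 * 3.14159...)
C = 61.312500 / 6.283185
C = 9.7582 m/s

9.7582


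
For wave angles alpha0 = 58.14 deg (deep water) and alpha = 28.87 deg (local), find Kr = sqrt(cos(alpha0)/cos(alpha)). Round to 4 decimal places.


Kr = sqrt(cos(alpha0) / cos(alpha))
cos(58.14) = 0.527846
cos(28.87) = 0.875717
Kr = sqrt(0.527846 / 0.875717)
Kr = sqrt(0.602758)
Kr = 0.7764

0.7764


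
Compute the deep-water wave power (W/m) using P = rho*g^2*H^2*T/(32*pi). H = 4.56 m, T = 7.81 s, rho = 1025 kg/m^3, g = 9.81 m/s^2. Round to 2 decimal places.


P = rho * g^2 * H^2 * T / (32 * pi)
P = 1025 * 9.81^2 * 4.56^2 * 7.81 / (32 * pi)
P = 1025 * 96.2361 * 20.7936 * 7.81 / 100.53096
P = 159346.58 W/m

159346.58


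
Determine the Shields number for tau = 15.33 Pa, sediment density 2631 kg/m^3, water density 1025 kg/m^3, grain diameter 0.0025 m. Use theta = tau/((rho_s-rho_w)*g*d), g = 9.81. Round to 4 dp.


theta = tau / ((rho_s - rho_w) * g * d)
rho_s - rho_w = 2631 - 1025 = 1606
Denominator = 1606 * 9.81 * 0.0025 = 39.387150
theta = 15.33 / 39.387150
theta = 0.3892

0.3892


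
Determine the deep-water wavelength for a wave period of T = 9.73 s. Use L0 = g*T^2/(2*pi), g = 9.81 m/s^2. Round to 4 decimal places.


L0 = g * T^2 / (2 * pi)
L0 = 9.81 * 9.73^2 / (2 * pi)
L0 = 9.81 * 94.6729 / 6.28319
L0 = 928.7411 / 6.28319
L0 = 147.8137 m

147.8137


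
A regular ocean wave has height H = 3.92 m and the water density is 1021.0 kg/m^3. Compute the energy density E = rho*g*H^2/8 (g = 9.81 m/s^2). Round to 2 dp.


E = (1/8) * rho * g * H^2
E = (1/8) * 1021.0 * 9.81 * 3.92^2
E = 0.125 * 1021.0 * 9.81 * 15.3664
E = 19238.75 J/m^2

19238.75


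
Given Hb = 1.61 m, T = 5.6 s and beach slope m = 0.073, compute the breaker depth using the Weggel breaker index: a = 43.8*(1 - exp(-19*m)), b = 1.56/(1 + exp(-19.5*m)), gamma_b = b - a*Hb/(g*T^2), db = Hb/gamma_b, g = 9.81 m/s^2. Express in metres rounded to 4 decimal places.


a = 43.8 * (1 - exp(-19 * m))
exp(-19 * 0.073) = exp(-1.3870) = 0.249824
a = 43.8 * (1 - 0.249824) = 32.857724
b = 1.56 / (1 + exp(-19.5 * m))
exp(-19.5 * 0.073) = exp(-1.4235) = 0.240869
b = 1.56 / (1 + 0.240869) = 1.257183
Hb / (g * T^2) = 1.61 / (9.81 * 5.6^2) = 1.61 / 307.6416 = 0.00523336
gamma_b = b - a * Hb/(g*T^2) = 1.257183 - 32.857724 * 0.00523336 = 1.085227
db = Hb / gamma_b = 1.61 / 1.085227
db = 1.4836 m

1.4836


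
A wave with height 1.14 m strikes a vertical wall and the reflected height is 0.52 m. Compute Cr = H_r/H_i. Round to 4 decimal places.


Cr = H_r / H_i
Cr = 0.52 / 1.14
Cr = 0.4561

0.4561


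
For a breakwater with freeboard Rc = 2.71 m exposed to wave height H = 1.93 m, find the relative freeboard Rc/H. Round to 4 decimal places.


Relative freeboard = Rc / H
= 2.71 / 1.93
= 1.4041

1.4041


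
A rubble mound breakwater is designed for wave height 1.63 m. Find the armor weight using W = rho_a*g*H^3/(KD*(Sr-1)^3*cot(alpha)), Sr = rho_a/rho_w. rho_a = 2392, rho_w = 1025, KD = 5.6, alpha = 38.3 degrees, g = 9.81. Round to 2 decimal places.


Sr = rho_a / rho_w = 2392 / 1025 = 2.333659
(Sr - 1) = 1.333659
(Sr - 1)^3 = 2.372105
cot(38.3) = 1 / tan(38.3) = 1 / 0.789752 = 1.266220
Numerator = 2392 * 9.81 * 1.63^3 = 101623.2303
Denominator = 5.6 * 2.372105 * 1.266220 = 16.820194
W = 101623.2303 / 16.820194
W = 6041.74 N

6041.74


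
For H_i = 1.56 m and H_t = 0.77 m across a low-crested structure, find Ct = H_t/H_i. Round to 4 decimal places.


Ct = H_t / H_i
Ct = 0.77 / 1.56
Ct = 0.4936

0.4936


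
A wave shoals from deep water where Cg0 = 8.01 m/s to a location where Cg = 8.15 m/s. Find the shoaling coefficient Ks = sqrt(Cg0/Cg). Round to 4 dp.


Ks = sqrt(Cg0 / Cg)
Ks = sqrt(8.01 / 8.15)
Ks = sqrt(0.9828)
Ks = 0.9914

0.9914


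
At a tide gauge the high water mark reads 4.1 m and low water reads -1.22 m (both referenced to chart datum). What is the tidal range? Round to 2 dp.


Tidal range = High water - Low water
Tidal range = 4.1 - (-1.22)
Tidal range = 5.32 m

5.32


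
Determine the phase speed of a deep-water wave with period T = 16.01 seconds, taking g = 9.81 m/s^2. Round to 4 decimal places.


We use the deep-water celerity formula:
C = g * T / (2 * pi)
C = 9.81 * 16.01 / (2 * 3.14159...)
C = 157.058100 / 6.283185
C = 24.9966 m/s

24.9966


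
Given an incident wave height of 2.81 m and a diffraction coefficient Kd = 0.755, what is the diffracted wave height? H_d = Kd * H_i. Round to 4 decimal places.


H_d = Kd * H_i
H_d = 0.755 * 2.81
H_d = 2.1216 m

2.1216


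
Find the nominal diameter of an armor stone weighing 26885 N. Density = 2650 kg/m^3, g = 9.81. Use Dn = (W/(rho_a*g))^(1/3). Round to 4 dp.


V = W / (rho_a * g)
V = 26885 / (2650 * 9.81)
V = 26885 / 25996.50
V = 1.034178 m^3
Dn = V^(1/3) = 1.034178^(1/3)
Dn = 1.0113 m

1.0113


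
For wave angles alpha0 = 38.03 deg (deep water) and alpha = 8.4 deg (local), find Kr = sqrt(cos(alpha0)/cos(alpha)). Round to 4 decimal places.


Kr = sqrt(cos(alpha0) / cos(alpha))
cos(38.03) = 0.787688
cos(8.4) = 0.989272
Kr = sqrt(0.787688 / 0.989272)
Kr = sqrt(0.796230)
Kr = 0.8923

0.8923


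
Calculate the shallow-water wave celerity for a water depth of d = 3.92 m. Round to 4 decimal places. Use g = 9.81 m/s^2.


Using the shallow-water approximation:
C = sqrt(g * d) = sqrt(9.81 * 3.92)
C = sqrt(38.4552)
C = 6.2012 m/s

6.2012


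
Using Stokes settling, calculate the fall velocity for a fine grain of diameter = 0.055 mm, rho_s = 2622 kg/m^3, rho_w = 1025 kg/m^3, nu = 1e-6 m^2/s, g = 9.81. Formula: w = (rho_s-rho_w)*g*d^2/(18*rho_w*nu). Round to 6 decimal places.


w = (rho_s - rho_w) * g * d^2 / (18 * rho_w * nu)
d = 0.055 mm = 0.000055 m
rho_s - rho_w = 2622 - 1025 = 1597
Numerator = 1597 * 9.81 * (0.000055)^2 = 0.000047391374
Denominator = 18 * 1025 * 1e-6 = 0.018450
w = 0.002569 m/s

0.002569


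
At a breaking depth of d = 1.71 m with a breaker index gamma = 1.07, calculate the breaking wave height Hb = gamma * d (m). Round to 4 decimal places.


Hb = gamma * d
Hb = 1.07 * 1.71
Hb = 1.8297 m

1.8297


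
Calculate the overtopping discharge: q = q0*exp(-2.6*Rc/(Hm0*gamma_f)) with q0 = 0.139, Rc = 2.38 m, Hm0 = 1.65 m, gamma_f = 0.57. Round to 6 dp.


q = q0 * exp(-2.6 * Rc / (Hm0 * gamma_f))
Exponent = -2.6 * 2.38 / (1.65 * 0.57)
= -2.6 * 2.38 / 0.9405
= -6.579479
exp(-6.579479) = 0.001389
q = 0.139 * 0.001389
q = 0.000193 m^3/s/m

0.000193


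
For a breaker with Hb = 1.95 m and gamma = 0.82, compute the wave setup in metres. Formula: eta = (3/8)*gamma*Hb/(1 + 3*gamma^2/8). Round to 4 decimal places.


eta = (3/8) * gamma * Hb / (1 + 3*gamma^2/8)
Numerator = (3/8) * 0.82 * 1.95 = 0.599625
Denominator = 1 + 3*0.82^2/8 = 1 + 0.252150 = 1.252150
eta = 0.599625 / 1.252150
eta = 0.4789 m

0.4789
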